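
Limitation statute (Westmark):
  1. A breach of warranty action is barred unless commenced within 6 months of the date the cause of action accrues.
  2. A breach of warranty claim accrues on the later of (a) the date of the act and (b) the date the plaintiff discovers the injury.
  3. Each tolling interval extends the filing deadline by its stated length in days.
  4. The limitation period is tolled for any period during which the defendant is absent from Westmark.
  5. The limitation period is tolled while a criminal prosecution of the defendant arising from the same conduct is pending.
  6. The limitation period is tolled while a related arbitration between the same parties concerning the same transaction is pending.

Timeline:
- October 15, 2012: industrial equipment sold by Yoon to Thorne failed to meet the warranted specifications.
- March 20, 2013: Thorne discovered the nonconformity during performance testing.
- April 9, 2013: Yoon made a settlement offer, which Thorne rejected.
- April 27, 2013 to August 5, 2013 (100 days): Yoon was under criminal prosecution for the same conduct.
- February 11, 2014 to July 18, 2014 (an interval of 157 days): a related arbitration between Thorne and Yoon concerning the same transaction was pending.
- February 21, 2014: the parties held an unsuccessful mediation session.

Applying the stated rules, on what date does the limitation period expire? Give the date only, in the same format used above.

December 29, 2013

Taking the later of the act (October 15, 2012) and discovery (March 20, 2013), the claim accrued on March 20, 2013.
The untolled deadline — 6 months after March 20, 2013 — is September 20, 2013.
Because the pending criminal prosecution ran from April 27, 2013 to August 5, 2013, the deadline is extended by 100 days to December 29, 2013.
The pending related arbitration starting February 11, 2014 came too late — the period had run on December 29, 2013 — and so does not extend the deadline.
The other events in the timeline have no effect on the limitation period under the stated rules.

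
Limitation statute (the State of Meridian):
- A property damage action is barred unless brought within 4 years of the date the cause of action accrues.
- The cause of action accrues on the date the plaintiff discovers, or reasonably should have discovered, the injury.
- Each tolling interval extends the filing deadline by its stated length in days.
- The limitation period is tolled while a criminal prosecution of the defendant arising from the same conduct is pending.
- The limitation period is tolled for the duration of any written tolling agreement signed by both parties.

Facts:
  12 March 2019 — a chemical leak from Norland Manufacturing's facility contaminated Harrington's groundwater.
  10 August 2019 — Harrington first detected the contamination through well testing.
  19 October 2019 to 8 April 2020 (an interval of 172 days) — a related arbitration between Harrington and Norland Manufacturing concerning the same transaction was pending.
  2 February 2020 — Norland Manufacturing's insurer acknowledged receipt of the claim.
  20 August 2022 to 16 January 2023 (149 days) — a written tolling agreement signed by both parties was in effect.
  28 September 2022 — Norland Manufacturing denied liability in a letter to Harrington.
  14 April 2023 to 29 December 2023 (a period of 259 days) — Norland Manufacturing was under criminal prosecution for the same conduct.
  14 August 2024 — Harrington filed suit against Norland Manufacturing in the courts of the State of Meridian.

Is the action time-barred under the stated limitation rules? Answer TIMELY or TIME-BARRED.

TIMELY

Under the discovery rule, the claim accrued on 10 August 2019, when Harrington discovered the injury — not on the 12 March 2019 date of the underlying act.
The untolled deadline — 4 years after 10 August 2019 — is 10 August 2023.
Because the written tolling agreement ran from 20 August 2022 to 16 January 2023, the deadline is extended by 149 days to 6 January 2024.
Because the pending criminal prosecution ran from 14 April 2023 to 29 December 2023, the deadline is extended by 259 days to 21 September 2024.
No stated provision tolls the period for a pending arbitration, so the interval from 19 October 2019 to 8 April 2020 has no effect on the deadline.
The other events in the timeline have no effect on the limitation period under the stated rules.
Harrington filed on 14 August 2024, before the 21 September 2024 deadline, so the action is timely.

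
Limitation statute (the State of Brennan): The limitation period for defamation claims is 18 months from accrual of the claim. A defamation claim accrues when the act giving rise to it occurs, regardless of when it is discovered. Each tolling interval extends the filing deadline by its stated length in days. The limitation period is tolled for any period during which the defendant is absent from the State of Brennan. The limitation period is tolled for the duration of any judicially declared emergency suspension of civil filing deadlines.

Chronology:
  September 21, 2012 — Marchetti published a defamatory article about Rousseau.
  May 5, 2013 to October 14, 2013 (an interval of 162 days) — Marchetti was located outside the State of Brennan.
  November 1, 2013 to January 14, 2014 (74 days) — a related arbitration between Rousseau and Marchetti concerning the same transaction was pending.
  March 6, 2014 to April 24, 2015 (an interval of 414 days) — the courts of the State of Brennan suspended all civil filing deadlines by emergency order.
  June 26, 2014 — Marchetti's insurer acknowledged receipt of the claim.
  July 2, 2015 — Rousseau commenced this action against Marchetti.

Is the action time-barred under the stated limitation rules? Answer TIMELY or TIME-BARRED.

The claim accrued on September 21, 2012, the date of the act.
Adding the 18 months base period to September 21, 2012 gives a deadline of March 21, 2014, before any tolling.
The defendant's absence from the jurisdiction from May 5, 2013 to October 14, 2013 tolled the period for 162 days, extending the deadline to August 30, 2014.
The period was tolled for 414 days by the emergency suspension of filing deadlines (March 6, 2014 to April 24, 2015), pushing the deadline to October 18, 2015.
The pending related arbitration from November 1, 2013 to January 14, 2014 does not toll the period, because no stated rule makes a pending arbitration a tolling event.
The other events in the timeline have no effect on the limitation period under the stated rules.
The July 2, 2015 filing precedes the October 18, 2015 deadline; the claim is timely.

TIMELY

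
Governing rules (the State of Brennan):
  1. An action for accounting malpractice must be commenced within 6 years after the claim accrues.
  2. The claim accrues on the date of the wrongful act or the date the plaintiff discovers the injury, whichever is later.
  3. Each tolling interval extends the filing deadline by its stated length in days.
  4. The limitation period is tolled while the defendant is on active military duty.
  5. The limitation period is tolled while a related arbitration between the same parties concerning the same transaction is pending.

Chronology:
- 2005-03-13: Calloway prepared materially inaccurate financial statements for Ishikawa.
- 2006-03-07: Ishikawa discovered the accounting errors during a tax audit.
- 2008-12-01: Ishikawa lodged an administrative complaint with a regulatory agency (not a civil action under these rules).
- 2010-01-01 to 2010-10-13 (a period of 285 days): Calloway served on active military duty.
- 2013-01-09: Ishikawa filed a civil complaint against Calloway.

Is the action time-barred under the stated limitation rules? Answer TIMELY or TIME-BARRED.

TIME-BARRED

Taking the later of the act (2005-03-13) and discovery (2006-03-07), the claim accrued on 2006-03-07.
Adding the 6 years base period to 2006-03-07 gives a deadline of 2012-03-07, before any tolling.
The period was tolled for 285 days by the defendant's active military service (2010-01-01 to 2010-10-13), pushing the deadline to 2012-12-17.
The other events in the timeline have no effect on the limitation period under the stated rules.
The 2013-01-09 filing falls after the 2012-12-17 deadline; the claim is time-barred.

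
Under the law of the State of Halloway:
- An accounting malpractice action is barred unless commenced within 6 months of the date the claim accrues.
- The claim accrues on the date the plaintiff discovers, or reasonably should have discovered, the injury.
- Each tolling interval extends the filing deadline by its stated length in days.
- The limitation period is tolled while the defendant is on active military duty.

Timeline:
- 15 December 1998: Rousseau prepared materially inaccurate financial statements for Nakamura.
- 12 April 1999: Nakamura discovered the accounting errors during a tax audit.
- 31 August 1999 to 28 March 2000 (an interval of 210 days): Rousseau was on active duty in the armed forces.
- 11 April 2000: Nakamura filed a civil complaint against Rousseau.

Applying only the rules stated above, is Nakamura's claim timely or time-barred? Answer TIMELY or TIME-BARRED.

TIMELY

The claim did not accrue until Nakamura discovered the injury on 12 April 1999; the 15 December 1998 act date does not start the clock under the stated rule.
Adding the 6 months base period to 12 April 1999 gives a deadline of 12 October 1999, before any tolling.
The defendant's active military service from 31 August 1999 to 28 March 2000 tolled the period for 210 days, extending the deadline to 9 May 2000.
Nakamura filed on 11 April 2000, before the 9 May 2000 deadline, so the action is timely.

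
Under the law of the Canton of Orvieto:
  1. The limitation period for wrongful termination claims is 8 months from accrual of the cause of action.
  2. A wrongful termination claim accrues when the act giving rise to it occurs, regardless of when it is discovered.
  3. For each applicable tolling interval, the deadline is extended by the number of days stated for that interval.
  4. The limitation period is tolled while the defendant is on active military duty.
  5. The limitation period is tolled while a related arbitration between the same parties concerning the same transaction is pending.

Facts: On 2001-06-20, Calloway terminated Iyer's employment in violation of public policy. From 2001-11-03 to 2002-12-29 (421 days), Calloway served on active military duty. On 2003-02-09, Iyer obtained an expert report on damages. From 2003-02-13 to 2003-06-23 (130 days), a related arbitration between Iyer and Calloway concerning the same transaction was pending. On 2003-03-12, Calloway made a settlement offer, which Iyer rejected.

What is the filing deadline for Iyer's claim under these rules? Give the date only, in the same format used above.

The claim accrued on 2001-06-20, when the wrongful act occurred.
8 months from 2001-06-20 is 2002-02-20.
The defendant's active military service from 2001-11-03 to 2002-12-29 tolled the period for 421 days, extending the deadline to 2003-04-17.
The period was tolled for 130 days by the pending related arbitration (2003-02-13 to 2003-06-23), pushing the deadline to 2003-08-25.
Nothing else in the chronology tolls or restarts the period.

2003-08-25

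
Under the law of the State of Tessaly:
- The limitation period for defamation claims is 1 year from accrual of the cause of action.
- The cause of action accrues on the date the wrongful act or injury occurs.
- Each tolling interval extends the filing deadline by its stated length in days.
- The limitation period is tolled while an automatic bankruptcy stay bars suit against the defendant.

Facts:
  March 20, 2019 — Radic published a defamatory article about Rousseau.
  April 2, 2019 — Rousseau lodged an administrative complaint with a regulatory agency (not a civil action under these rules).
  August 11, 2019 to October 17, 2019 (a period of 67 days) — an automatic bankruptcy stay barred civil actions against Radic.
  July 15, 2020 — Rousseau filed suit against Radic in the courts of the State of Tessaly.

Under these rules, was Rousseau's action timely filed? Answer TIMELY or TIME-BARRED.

TIME-BARRED

The claim accrued on March 20, 2019, when the wrongful act occurred.
Adding the 1 year base period to March 20, 2019 gives a deadline of March 20, 2020, before any tolling.
The period was tolled for 67 days by the automatic bankruptcy stay (August 11, 2019 to October 17, 2019), pushing the deadline to May 26, 2020.
The other events in the timeline have no effect on the limitation period under the stated rules.
The July 15, 2020 filing falls after the May 26, 2020 deadline; the claim is time-barred.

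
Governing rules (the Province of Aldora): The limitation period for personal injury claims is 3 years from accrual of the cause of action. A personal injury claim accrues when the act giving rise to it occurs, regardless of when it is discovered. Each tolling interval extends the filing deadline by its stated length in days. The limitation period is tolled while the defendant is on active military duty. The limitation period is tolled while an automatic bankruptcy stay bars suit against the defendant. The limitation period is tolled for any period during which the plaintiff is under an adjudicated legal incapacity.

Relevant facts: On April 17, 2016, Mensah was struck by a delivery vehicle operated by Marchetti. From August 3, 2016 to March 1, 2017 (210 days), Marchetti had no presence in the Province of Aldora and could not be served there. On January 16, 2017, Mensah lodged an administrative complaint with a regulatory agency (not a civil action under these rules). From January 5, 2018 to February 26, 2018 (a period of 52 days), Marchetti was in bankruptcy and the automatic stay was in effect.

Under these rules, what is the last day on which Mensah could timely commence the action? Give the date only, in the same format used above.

The limitation period began to run on April 17, 2016.
3 years from April 17, 2016 is April 17, 2019.
The automatic bankruptcy stay from January 5, 2018 to February 26, 2018 tolled the period for 52 days, extending the deadline to June 8, 2019.
No stated provision tolls the period for the defendant's absence, so the interval from August 3, 2016 to March 1, 2017 has no effect on the deadline.
The other events in the timeline have no effect on the limitation period under the stated rules.

June 8, 2019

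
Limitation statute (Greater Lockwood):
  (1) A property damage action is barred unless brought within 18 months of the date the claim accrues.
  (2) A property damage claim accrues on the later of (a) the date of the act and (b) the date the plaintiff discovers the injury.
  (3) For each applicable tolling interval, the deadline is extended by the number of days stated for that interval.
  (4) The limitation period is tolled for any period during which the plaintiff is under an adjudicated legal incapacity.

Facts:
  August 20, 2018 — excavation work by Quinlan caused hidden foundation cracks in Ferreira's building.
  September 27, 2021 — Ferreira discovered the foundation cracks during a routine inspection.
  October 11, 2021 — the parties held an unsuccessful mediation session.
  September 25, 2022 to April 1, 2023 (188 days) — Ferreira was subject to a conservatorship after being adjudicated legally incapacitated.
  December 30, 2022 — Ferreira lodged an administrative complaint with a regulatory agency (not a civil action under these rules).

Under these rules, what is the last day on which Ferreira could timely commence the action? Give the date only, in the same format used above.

The claim accrued on September 27, 2021 — the later of the August 20, 2018 act and the September 27, 2021 discovery.
The untolled deadline — 18 months after September 27, 2021 — is March 27, 2023.
Because the plaintiff's legal incapacity ran from September 25, 2022 to April 1, 2023, the deadline is extended by 188 days to October 1, 2023.
Nothing else in the chronology tolls or restarts the period.

October 1, 2023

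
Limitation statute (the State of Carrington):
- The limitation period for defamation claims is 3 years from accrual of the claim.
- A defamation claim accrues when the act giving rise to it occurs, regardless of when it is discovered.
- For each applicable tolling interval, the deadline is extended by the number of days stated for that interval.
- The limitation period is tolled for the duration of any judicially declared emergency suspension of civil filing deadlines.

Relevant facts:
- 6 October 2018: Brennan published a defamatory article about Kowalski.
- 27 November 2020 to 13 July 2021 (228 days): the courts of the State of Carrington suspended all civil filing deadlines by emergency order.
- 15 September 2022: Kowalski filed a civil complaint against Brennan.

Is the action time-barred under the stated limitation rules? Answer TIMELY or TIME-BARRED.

The limitation period began to run on 6 October 2018.
3 years from 6 October 2018 is 6 October 2021.
The period was tolled for 228 days by the emergency suspension of filing deadlines (27 November 2020 to 13 July 2021), pushing the deadline to 22 May 2022.
Kowalski filed on 15 September 2022, after the 22 May 2022 deadline, so the action is time-barred.

TIME-BARRED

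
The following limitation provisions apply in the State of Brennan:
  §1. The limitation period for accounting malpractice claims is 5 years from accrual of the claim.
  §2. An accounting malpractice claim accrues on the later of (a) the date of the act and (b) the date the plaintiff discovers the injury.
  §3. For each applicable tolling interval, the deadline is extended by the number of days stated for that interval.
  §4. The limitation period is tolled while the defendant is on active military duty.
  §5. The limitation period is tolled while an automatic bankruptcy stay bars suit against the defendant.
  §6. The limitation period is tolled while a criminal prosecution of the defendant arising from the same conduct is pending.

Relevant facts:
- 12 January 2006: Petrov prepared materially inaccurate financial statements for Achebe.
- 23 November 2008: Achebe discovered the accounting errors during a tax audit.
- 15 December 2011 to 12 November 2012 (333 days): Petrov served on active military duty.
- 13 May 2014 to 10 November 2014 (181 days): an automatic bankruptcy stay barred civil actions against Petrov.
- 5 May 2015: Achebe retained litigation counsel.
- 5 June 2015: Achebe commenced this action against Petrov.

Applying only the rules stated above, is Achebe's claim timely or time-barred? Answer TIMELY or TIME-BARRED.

TIME-BARRED

The claim accrued on 23 November 2008 — the later of the 12 January 2006 act and the 23 November 2008 discovery.
The untolled deadline — 5 years after 23 November 2008 — is 23 November 2013.
Because the defendant's active military service ran from 15 December 2011 to 12 November 2012, the deadline is extended by 333 days to 22 October 2014.
The period was tolled for 181 days by the automatic bankruptcy stay (13 May 2014 to 10 November 2014), pushing the deadline to 21 April 2015.
None of the other events listed affects the running of the period under the stated rules.
Achebe filed on 5 June 2015, after the 21 April 2015 deadline, so the action is time-barred.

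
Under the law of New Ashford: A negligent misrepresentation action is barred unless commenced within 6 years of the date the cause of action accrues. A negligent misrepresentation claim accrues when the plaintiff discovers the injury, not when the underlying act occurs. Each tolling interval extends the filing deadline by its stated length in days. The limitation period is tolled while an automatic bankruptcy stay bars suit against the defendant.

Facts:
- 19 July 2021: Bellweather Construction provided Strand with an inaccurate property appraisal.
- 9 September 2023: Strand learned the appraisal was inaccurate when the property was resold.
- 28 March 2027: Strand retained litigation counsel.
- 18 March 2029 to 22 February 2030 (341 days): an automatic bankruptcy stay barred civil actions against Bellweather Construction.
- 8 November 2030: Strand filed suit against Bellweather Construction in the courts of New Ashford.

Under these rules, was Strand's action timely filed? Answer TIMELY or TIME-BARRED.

The claim did not accrue until Strand discovered the injury on 9 September 2023; the 19 July 2021 act date does not start the clock under the stated rule.
6 years from 9 September 2023 is 9 September 2029.
Because the automatic bankruptcy stay ran from 18 March 2029 to 22 February 2030, the deadline is extended by 341 days to 16 August 2030.
Nothing else in the chronology tolls or restarts the period.
Strand filed on 8 November 2030, after the 16 August 2030 deadline, so the action is time-barred.

TIME-BARRED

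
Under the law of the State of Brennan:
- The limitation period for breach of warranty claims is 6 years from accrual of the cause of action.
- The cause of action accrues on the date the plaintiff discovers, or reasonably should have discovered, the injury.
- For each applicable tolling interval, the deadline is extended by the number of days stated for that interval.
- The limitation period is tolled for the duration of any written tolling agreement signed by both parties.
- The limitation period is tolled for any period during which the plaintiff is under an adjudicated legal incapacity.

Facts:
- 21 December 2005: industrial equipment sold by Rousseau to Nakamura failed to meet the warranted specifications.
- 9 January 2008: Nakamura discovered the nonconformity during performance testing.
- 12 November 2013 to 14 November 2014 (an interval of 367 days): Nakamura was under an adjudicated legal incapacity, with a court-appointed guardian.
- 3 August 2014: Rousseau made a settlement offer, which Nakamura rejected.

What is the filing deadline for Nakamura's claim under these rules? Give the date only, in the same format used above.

The claim did not accrue until Nakamura discovered the injury on 9 January 2008; the 21 December 2005 act date does not start the clock under the stated rule.
Adding the 6 years base period to 9 January 2008 gives a deadline of 9 January 2014, before any tolling.
The plaintiff's legal incapacity from 12 November 2013 to 14 November 2014 tolled the period for 367 days, extending the deadline to 11 January 2015.
Nothing else in the chronology tolls or restarts the period.

11 January 2015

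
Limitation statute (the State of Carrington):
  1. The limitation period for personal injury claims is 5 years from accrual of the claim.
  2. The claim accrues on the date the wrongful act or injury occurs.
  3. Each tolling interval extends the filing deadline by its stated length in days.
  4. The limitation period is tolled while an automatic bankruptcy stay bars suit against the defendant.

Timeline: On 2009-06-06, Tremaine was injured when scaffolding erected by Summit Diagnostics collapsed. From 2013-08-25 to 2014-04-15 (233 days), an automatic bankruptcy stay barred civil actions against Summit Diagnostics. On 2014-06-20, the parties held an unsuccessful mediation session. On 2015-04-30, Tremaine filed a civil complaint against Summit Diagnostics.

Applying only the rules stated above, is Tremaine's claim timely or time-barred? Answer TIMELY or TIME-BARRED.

TIME-BARRED

The claim accrued on 2009-06-06, the date of the act.
Adding the 5 years base period to 2009-06-06 gives a deadline of 2014-06-06, before any tolling.
The automatic bankruptcy stay from 2013-08-25 to 2014-04-15 tolled the period for 233 days, extending the deadline to 2015-01-25.
None of the other events listed affects the running of the period under the stated rules.
Tremaine filed on 2015-04-30, after the 2015-01-25 deadline, so the action is time-barred.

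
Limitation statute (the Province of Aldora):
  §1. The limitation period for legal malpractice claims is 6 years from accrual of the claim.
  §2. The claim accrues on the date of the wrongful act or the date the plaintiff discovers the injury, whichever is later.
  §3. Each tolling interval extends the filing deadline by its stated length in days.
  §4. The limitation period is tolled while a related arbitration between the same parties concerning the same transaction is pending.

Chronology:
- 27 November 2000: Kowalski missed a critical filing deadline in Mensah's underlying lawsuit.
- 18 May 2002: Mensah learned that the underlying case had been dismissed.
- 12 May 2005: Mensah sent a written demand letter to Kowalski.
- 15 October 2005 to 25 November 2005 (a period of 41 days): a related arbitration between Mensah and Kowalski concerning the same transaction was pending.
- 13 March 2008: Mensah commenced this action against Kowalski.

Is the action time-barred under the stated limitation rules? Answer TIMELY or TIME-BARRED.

TIMELY

Taking the later of the act (27 November 2000) and discovery (18 May 2002), the claim accrued on 18 May 2002.
Adding the 6 years base period to 18 May 2002 gives a deadline of 18 May 2008, before any tolling.
The period was tolled for 41 days by the pending related arbitration (15 October 2005 to 25 November 2005), pushing the deadline to 28 June 2008.
The other events in the timeline have no effect on the limitation period under the stated rules.
Filing on 13 March 2008 beat the 28 June 2008 deadline — the action is timely.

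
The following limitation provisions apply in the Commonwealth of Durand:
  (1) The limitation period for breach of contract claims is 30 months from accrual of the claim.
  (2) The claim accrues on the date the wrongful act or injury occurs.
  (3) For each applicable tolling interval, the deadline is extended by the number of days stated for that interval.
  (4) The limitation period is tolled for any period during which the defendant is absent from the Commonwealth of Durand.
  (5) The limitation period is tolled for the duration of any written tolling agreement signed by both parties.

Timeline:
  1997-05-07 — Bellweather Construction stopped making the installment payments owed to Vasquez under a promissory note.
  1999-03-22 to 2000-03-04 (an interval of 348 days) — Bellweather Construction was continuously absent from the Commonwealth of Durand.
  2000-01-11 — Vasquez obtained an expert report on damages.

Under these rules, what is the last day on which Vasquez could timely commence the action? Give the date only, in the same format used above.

2000-10-20

The limitation period began to run on 1997-05-07.
The untolled deadline — 30 months after 1997-05-07 — is 1999-11-07.
The defendant's absence from the jurisdiction from 1999-03-22 to 2000-03-04 tolled the period for 348 days, extending the deadline to 2000-10-20.
The other events in the timeline have no effect on the limitation period under the stated rules.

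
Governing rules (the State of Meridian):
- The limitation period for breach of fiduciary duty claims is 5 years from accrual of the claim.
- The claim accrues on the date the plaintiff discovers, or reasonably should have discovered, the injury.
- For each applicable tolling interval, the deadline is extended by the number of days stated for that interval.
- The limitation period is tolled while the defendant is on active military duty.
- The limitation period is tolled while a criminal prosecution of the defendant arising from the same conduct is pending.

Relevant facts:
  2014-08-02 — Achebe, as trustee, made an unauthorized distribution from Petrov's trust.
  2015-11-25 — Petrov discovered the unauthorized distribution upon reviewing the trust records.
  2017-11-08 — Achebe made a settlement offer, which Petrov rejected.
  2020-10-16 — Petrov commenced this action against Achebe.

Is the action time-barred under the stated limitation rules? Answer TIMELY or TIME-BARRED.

Under the discovery rule, the claim accrued on 2015-11-25, when Petrov discovered the injury — not on the 2014-08-02 date of the underlying act.
5 years from 2015-11-25 is 2020-11-25.
None of the other events listed affects the running of the period under the stated rules.
Petrov filed on 2020-10-16, before the 2020-11-25 deadline, so the action is timely.

TIMELY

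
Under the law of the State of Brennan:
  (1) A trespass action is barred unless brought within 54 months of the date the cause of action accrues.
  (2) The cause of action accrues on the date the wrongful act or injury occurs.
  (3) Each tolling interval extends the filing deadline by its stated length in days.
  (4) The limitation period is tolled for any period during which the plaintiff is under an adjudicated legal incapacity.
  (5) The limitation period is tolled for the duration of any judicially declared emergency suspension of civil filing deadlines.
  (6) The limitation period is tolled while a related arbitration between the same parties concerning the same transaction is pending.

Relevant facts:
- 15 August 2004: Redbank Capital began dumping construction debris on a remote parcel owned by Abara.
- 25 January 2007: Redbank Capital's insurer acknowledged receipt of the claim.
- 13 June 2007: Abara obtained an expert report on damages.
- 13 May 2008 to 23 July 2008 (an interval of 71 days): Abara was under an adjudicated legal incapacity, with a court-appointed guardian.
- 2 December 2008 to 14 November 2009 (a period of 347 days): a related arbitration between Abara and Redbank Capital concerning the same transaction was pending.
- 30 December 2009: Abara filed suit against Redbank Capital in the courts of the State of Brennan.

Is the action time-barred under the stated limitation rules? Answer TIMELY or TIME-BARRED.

The claim accrued on 15 August 2004, when the wrongful act occurred.
Adding the 54 months base period to 15 August 2004 gives a deadline of 15 February 2009, before any tolling.
The plaintiff's legal incapacity from 13 May 2008 to 23 July 2008 tolled the period for 71 days, extending the deadline to 27 April 2009.
The period was tolled for 347 days by the pending related arbitration (2 December 2008 to 14 November 2009), pushing the deadline to 9 April 2010.
None of the other events listed affects the running of the period under the stated rules.
Filing on 30 December 2009 beat the 9 April 2010 deadline — the action is timely.

TIMELY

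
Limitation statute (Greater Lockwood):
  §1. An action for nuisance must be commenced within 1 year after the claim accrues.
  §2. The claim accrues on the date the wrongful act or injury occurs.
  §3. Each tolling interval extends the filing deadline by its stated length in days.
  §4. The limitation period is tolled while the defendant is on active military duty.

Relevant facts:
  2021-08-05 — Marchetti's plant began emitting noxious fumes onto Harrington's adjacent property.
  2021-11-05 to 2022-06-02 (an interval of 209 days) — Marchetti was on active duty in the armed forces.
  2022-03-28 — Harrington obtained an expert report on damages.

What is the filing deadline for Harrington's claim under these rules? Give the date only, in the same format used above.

2023-03-02

The claim accrued on 2021-08-05, when the wrongful act occurred.
Adding the 1 year base period to 2021-08-05 gives a deadline of 2022-08-05, before any tolling.
The period was tolled for 209 days by the defendant's active military service (2021-11-05 to 2022-06-02), pushing the deadline to 2023-03-02.
The other events in the timeline have no effect on the limitation period under the stated rules.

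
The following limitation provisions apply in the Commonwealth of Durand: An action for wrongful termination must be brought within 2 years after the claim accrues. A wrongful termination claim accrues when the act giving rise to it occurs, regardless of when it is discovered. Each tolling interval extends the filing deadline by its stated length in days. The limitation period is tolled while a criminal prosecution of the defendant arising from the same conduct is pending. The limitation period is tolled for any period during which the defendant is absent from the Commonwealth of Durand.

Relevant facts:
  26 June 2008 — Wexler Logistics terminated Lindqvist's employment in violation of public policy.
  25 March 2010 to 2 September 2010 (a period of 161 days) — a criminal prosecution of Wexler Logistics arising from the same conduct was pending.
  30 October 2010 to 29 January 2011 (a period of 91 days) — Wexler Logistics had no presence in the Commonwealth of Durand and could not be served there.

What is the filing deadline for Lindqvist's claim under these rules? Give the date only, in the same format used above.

The limitation period began to run on 26 June 2008.
Adding the 2 years base period to 26 June 2008 gives a deadline of 26 June 2010, before any tolling.
Because the pending criminal prosecution ran from 25 March 2010 to 2 September 2010, the deadline is extended by 161 days to 4 December 2010.
The defendant's absence from the jurisdiction from 30 October 2010 to 29 January 2011 tolled the period for 91 days, extending the deadline to 5 March 2011.

5 March 2011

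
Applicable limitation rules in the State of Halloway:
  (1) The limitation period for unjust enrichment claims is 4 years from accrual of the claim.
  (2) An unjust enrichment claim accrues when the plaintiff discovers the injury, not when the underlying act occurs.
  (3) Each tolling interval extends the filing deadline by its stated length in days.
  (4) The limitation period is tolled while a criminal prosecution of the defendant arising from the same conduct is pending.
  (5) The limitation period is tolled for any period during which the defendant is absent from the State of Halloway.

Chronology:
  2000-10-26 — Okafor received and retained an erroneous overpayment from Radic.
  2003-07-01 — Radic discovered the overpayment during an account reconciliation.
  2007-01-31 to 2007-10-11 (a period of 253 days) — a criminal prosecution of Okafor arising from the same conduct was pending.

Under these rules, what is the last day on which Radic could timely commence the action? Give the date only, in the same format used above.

2008-03-10

Accrual is tied to discovery, so the period began on 2003-07-01 rather than on 2000-10-26 when the act occurred.
Adding the 4 years base period to 2003-07-01 gives a deadline of 2007-07-01, before any tolling.
The pending criminal prosecution from 2007-01-31 to 2007-10-11 tolled the period for 253 days, extending the deadline to 2008-03-10.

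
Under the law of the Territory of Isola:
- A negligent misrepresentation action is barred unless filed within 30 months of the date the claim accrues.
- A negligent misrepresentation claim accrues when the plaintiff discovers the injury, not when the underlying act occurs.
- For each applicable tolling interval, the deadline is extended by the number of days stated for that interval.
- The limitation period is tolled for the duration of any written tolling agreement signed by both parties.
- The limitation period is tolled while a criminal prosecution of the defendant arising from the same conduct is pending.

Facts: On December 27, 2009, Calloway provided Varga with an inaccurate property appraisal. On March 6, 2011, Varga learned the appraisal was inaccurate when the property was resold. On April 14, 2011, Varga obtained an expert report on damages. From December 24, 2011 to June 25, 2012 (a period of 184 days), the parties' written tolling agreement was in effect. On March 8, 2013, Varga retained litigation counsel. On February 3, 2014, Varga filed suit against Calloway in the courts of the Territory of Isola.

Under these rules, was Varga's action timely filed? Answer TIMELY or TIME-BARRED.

TIMELY

The claim did not accrue until Varga discovered the injury on March 6, 2011; the December 27, 2009 act date does not start the clock under the stated rule.
Adding the 30 months base period to March 6, 2011 gives a deadline of September 6, 2013, before any tolling.
Because the written tolling agreement ran from December 24, 2011 to June 25, 2012, the deadline is extended by 184 days to March 9, 2014.
None of the other events listed affects the running of the period under the stated rules.
Varga filed on February 3, 2014, before the March 9, 2014 deadline, so the action is timely.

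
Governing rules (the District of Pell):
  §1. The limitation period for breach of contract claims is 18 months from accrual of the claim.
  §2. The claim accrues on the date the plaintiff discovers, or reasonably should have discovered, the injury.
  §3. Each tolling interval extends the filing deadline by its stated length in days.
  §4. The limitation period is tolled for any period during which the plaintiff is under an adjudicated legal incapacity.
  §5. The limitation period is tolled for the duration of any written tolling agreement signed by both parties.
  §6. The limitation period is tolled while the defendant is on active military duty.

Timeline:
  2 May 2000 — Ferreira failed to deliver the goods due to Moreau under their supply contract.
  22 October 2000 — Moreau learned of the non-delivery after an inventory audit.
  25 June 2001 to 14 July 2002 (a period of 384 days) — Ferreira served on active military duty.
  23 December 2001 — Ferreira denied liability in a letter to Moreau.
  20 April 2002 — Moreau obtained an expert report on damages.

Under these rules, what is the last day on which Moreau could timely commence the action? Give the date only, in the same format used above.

The claim did not accrue until Moreau discovered the injury on 22 October 2000; the 2 May 2000 act date does not start the clock under the stated rule.
The untolled deadline — 18 months after 22 October 2000 — is 22 April 2002.
The defendant's active military service from 25 June 2001 to 14 July 2002 tolled the period for 384 days, extending the deadline to 11 May 2003.
The other events in the timeline have no effect on the limitation period under the stated rules.

11 May 2003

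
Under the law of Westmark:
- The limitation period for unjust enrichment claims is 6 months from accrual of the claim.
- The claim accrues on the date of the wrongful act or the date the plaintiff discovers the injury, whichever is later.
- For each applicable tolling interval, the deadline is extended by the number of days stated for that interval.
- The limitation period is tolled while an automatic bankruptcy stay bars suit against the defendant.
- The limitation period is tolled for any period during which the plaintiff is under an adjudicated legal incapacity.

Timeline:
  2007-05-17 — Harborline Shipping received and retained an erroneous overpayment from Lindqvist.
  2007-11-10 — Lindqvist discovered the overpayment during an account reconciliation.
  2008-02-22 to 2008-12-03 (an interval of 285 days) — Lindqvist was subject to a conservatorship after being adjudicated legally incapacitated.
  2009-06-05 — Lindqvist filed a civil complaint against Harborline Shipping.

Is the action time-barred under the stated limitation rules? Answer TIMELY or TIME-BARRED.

The claim accrued on 2007-11-10 — the later of the 2007-05-17 act and the 2007-11-10 discovery.
The untolled deadline — 6 months after 2007-11-10 — is 2008-05-10.
The plaintiff's legal incapacity from 2008-02-22 to 2008-12-03 tolled the period for 285 days, extending the deadline to 2009-02-19.
Filing on 2009-06-05 missed the 2009-02-19 deadline — the action is time-barred.

TIME-BARRED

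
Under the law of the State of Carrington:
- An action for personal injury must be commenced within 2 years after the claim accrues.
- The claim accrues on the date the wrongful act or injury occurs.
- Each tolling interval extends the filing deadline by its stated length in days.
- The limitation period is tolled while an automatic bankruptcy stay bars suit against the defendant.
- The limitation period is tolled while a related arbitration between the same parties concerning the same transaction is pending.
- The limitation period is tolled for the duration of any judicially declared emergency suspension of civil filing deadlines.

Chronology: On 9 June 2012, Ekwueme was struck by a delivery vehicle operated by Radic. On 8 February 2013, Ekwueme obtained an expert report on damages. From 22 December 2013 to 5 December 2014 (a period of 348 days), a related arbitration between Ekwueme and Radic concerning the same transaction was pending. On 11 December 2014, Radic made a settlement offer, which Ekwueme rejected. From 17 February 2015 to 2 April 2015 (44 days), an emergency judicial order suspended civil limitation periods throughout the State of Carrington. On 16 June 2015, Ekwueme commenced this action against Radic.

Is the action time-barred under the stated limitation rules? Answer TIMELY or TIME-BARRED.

The claim accrued on 9 June 2012, the date of the act.
The untolled deadline — 2 years after 9 June 2012 — is 9 June 2014.
Because the pending related arbitration ran from 22 December 2013 to 5 December 2014, the deadline is extended by 348 days to 23 May 2015.
The period was tolled for 44 days by the emergency suspension of filing deadlines (17 February 2015 to 2 April 2015), pushing the deadline to 6 July 2015.
Nothing else in the chronology tolls or restarts the period.
Filing on 16 June 2015 beat the 6 July 2015 deadline — the action is timely.

TIMELY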